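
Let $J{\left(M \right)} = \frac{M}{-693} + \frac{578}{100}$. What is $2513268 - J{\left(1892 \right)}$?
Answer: $\frac{7916784593}{3150} \approx 2.5133 \cdot 10^{6}$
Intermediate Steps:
$J{\left(M \right)} = \frac{289}{50} - \frac{M}{693}$ ($J{\left(M \right)} = M \left(- \frac{1}{693}\right) + 578 \cdot \frac{1}{100} = - \frac{M}{693} + \frac{289}{50} = \frac{289}{50} - \frac{M}{693}$)
$2513268 - J{\left(1892 \right)} = 2513268 - \left(\frac{289}{50} - \frac{172}{63}\right) = 2513268 - \frac{9607}{3150} = \frac{7916784593}{3150}$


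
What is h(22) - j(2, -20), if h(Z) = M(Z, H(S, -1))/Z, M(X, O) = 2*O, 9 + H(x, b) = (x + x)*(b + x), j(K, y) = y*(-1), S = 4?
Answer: -205/11 ≈ -18.636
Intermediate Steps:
j(K, y) = -y
H(x, b) = -9 + 2*x*(b + x) (H(x, b) = -9 + (x + x)*(b + x) = -9 + (2*x)*(b + x) = -9 + 2*x*(b + x))
h(Z) = 30/Z (h(Z) = (2*(-9 + 2*4**2 + 2*(-1)*4))/Z = (2*(-9 + 2*16 - 8))/Z = (2*(-9 + 32 - 8))/Z = (2*15)/Z = 30/Z)
h(22) - j(2, -20) = 30/22 - (-1)*(-20) = 30*(1/22) - 1*20 = 15/11 - 20 = -205/11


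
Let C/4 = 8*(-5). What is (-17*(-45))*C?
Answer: -122400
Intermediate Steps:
C = -160 (C = 4*(8*(-5)) = 4*(-40) = -160)
(-17*(-45))*C = -17*(-45)*(-160) = 765*(-160) = -122400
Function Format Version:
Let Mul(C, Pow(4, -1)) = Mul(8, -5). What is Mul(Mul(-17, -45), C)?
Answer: -122400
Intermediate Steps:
C = -160 (C = Mul(4, Mul(8, -5)) = Mul(4, -40) = -160)
Mul(Mul(-17, -45), C) = Mul(Mul(-17, -45), -160) = Mul(765, -160) = -122400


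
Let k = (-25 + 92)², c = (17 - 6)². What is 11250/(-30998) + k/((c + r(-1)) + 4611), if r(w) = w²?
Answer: 42951886/73356767 ≈ 0.58552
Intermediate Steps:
c = 121 (c = 11² = 121)
k = 4489 (k = 67² = 4489)
11250/(-30998) + k/((c + r(-1)) + 4611) = 11250/(-30998) + 4489/((121 + (-1)²) + 4611) = 11250*(-1/30998) + 4489/((121 + 1) + 4611) = -5625/15499 + 4489/(122 + 4611) = -5625/15499 + 4489/4733 = 42951886/73356767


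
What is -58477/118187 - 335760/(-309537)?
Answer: 7193890657/12194416473 ≈ 0.58993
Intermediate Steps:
-58477/118187 - 335760/(-309537) = -58477*1/118187 - 335760*(-1/309537) = -58477/118187 + 111920/103179 = 7193890657/12194416473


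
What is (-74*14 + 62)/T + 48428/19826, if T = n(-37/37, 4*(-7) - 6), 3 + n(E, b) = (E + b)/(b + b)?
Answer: 660649982/1675297 ≈ 394.35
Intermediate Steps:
n(E, b) = -3 + (E + b)/(2*b) (n(E, b) = -3 + (E + b)/(b + b) = -3 + (E + b)/((2*b)) = -3 + (E + b)*(1/(2*b)) = -3 + (E + b)/(2*b))
T = -169/68 (T = (-37/37 - 5*(4*(-7) - 6))/(2*(4*(-7) - 6)) = (-37*1/37 - 5*(-28 - 6))/(2*(-28 - 6)) = (½)*(-1 - 5*(-34))/(-34) = (½)*(-1/34)*(-1 + 170) = (½)*(-1/34)*169 = -169/68 ≈ -2.4853)
(-74*14 + 62)/T + 48428/19826 = (-74*14 + 62)/(-169/68) + 48428/19826 = (-1036 + 62)*(-68/169) + 48428*(1/19826) = -974*(-68/169) + 24214/9913 = 66232/169 + 24214/9913 = 660649982/1675297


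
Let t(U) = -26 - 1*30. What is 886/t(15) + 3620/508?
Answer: -30921/3556 ≈ -8.6954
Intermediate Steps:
t(U) = -56 (t(U) = -26 - 30 = -56)
886/t(15) + 3620/508 = 886/(-56) + 3620/508 = 886*(-1/56) + 3620*(1/508) = -443/28 + 905/127 = -30921/3556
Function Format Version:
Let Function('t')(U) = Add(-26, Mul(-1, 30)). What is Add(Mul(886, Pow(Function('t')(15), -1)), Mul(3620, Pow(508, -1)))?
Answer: Rational(-30921, 3556) ≈ -8.6954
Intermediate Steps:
Function('t')(U) = -56 (Function('t')(U) = Add(-26, -30) = -56)
Add(Mul(886, Pow(Function('t')(15), -1)), Mul(3620, Pow(508, -1))) = Add(Mul(886, Pow(-56, -1)), Mul(3620, Pow(508, -1))) = Add(Mul(886, Rational(-1, 56)), Mul(3620, Rational(1, 508))) = Add(Rational(-443, 28), Rational(905, 127)) = Rational(-30921, 3556)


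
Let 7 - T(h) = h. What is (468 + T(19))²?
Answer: 207936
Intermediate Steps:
T(h) = 7 - h
(468 + T(19))² = (468 + (7 - 1*19))² = (468 + (7 - 19))² = (468 - 12)² = 456² = 207936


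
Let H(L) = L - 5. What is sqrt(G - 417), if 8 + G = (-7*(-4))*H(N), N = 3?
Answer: I*sqrt(481) ≈ 21.932*I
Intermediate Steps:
H(L) = -5 + L
G = -64 (G = -8 + (-7*(-4))*(-5 + 3) = -8 + 28*(-2) = -8 - 56 = -64)
sqrt(G - 417) = sqrt(-64 - 417) = sqrt(-481) = I*sqrt(481)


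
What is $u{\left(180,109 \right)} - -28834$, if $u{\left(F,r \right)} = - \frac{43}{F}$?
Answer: $\frac{5190077}{180} \approx 28834.0$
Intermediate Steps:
$u{\left(180,109 \right)} - -28834 = - \frac{43}{180} - -28834 = \left(-43\right) \frac{1}{180} + 28834 = - \frac{43}{180} + 28834 = \frac{5190077}{180}$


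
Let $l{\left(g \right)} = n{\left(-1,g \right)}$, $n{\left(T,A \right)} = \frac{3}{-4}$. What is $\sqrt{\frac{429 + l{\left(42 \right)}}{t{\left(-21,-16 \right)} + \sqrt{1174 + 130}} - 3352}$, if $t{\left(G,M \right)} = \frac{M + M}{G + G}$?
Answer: $\frac{\sqrt{-357110 - 1126272 \sqrt{326}}}{4 \sqrt{8 + 21 \sqrt{326}}} \approx 57.796 i$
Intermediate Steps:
$n{\left(T,A \right)} = - \frac{3}{4}$ ($n{\left(T,A \right)} = 3 \left(- \frac{1}{4}\right) = - \frac{3}{4}$)
$t{\left(G,M \right)} = \frac{M}{G}$ ($t{\left(G,M \right)} = \frac{2 M}{2 G} = 2 M \frac{1}{2 G} = \frac{M}{G}$)
$l{\left(g \right)} = - \frac{3}{4}$
$\sqrt{\frac{429 + l{\left(42 \right)}}{t{\left(-21,-16 \right)} + \sqrt{1174 + 130}} - 3352} = \sqrt{\frac{429 - \frac{3}{4}}{- \frac{16}{-21} + \sqrt{1174 + 130}} - 3352} = \sqrt{\frac{1713}{4 \left(\left(-16\right) \left(- \frac{1}{21}\right) + \sqrt{1304}\right)} - 3352} = \sqrt{\frac{1713}{4 \left(\frac{16}{21} + 2 \sqrt{326}\right)} - 3352} = \sqrt{-3352 + \frac{1713}{4 \left(\frac{16}{21} + 2 \sqrt{326}\right)}}$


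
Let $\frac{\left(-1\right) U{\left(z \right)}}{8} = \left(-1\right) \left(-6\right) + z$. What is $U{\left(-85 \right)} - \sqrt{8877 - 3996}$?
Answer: $632 - \sqrt{4881} \approx 562.14$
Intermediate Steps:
$U{\left(z \right)} = -48 - 8 z$ ($U{\left(z \right)} = - 8 \left(\left(-1\right) \left(-6\right) + z\right) = - 8 \left(6 + z\right) = -48 - 8 z$)
$U{\left(-85 \right)} - \sqrt{8877 - 3996} = \left(-48 - -680\right) - \sqrt{8877 - 3996} = \left(-48 + 680\right) - \sqrt{8877 - 3996} = 632 - \sqrt{4881}$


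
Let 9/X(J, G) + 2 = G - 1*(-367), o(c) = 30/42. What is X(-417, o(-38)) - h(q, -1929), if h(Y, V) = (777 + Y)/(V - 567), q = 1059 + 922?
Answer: 112777/99840 ≈ 1.1296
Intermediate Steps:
o(c) = 5/7 (o(c) = 30*(1/42) = 5/7)
X(J, G) = 9/(365 + G) (X(J, G) = 9/(-2 + (G - 1*(-367))) = 9/(-2 + (G + 367)) = 9/(-2 + (367 + G)) = 9/(365 + G))
q = 1981
h(Y, V) = (777 + Y)/(-567 + V)
X(-417, o(-38)) - h(q, -1929) = 9/(365 + 5/7) - (777 + 1981)/(-567 - 1929) = 9/(2560/7) - 2758/(-2496) = 9*(7/2560) - (-1)*2758/2496 = 63/2560 - 1*(-1379/1248) = 63/2560 + 1379/1248 = 112777/99840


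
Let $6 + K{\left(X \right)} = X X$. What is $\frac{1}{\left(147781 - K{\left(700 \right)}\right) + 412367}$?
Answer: $\frac{1}{70154} \approx 1.4254 \cdot 10^{-5}$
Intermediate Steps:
$K{\left(X \right)} = -6 + X^{2}$ ($K{\left(X \right)} = -6 + X X = -6 + X^{2}$)
$\frac{1}{\left(147781 - K{\left(700 \right)}\right) + 412367} = \frac{1}{\left(147781 - \left(-6 + 700^{2}\right)\right) + 412367} = \frac{1}{\left(147781 - \left(-6 + 490000\right)\right) + 412367} = \frac{1}{\left(147781 - 489994\right) + 412367} = \frac{1}{-342213 + 412367} = \frac{1}{70154}$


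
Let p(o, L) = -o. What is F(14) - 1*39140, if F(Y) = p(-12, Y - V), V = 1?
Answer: -39128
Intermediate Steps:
F(Y) = 12 (F(Y) = -1*(-12) = 12)
F(14) - 1*39140 = 12 - 1*39140 = 12 - 39140 = -39128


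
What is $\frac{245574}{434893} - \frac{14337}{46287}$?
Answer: $\frac{570202533}{2236654699} \approx 0.25494$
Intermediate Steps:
$\frac{245574}{434893} - \frac{14337}{46287} = 245574 \cdot \frac{1}{434893} - \frac{1593}{5143} = \frac{245574}{434893} - \frac{1593}{5143} = \frac{570202533}{2236654699}$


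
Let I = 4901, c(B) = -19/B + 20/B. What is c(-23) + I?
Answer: 112722/23 ≈ 4901.0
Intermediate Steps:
c(B) = 1/B
c(-23) + I = 1/(-23) + 4901 = -1/23 + 4901 = 112722/23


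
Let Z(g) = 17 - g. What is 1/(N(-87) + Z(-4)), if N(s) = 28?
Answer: 1/49 ≈ 0.020408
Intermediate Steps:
1/(N(-87) + Z(-4)) = 1/(28 + (17 - 1*(-4))) = 1/(28 + (17 + 4)) = 1/(28 + 21) = 1/49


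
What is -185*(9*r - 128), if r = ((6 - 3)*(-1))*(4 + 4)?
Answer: 63640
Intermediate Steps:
r = -24 (r = (3*(-1))*8 = -3*8 = -24)
-185*(9*r - 128) = -185*(9*(-24) - 128) = -185*(-216 - 128) = -185*(-344) = 63640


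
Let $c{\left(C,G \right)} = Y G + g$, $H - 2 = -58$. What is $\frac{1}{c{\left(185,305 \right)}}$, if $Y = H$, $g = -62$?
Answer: $- \frac{1}{17142} \approx -5.8336 \cdot 10^{-5}$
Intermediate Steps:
$H = -56$ ($H = 2 - 58 = -56$)
$Y = -56$
$c{\left(C,G \right)} = -62 - 56 G$ ($c{\left(C,G \right)} = - 56 G - 62 = -62 - 56 G$)
$\frac{1}{c{\left(185,305 \right)}} = \frac{1}{-62 - 17080} = \frac{1}{-17142} = - \frac{1}{17142}$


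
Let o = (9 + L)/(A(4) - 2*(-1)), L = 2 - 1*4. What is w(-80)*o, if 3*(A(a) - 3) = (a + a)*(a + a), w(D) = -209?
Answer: -4389/79 ≈ -55.557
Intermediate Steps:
L = -2 (L = 2 - 4 = -2)
A(a) = 3 + 4*a**2/3 (A(a) = 3 + ((a + a)*(a + a))/3 = 3 + ((2*a)*(2*a))/3 = 3 + (4*a**2)/3 = 3 + 4*a**2/3)
o = 21/79 (o = (9 - 2)/((3 + (4/3)*4**2) - 2*(-1)) = 7/((3 + (4/3)*16) + 2) = 7/((3 + 64/3) + 2) = 7/(73/3 + 2) = 7/(79/3) = 7*(3/79) = 21/79 ≈ 0.26582)
w(-80)*o = -209*21/79 = -4389/79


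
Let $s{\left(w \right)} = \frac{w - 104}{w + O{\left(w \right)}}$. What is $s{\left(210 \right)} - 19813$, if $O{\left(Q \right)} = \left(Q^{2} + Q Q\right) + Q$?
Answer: $- \frac{877913977}{44310} \approx -19813.0$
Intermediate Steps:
$O{\left(Q \right)} = Q + 2 Q^{2}$ ($O{\left(Q \right)} = \left(Q^{2} + Q^{2}\right) + Q = 2 Q^{2} + Q = Q + 2 Q^{2}$)
$s{\left(w \right)} = \frac{-104 + w}{w + w \left(1 + 2 w\right)}$ ($s{\left(w \right)} = \frac{w - 104}{w + w \left(1 + 2 w\right)} = \frac{-104 + w}{w + w \left(1 + 2 w\right)}$)
$s{\left(210 \right)} - 19813 = \frac{-104 + 210}{2 \cdot 210 \left(1 + 210\right)} - 19813 = \frac{1}{2} \cdot \frac{1}{210} \cdot \frac{1}{211} \cdot 106 - 19813 = \frac{53}{44310} - 19813 = - \frac{877913977}{44310}$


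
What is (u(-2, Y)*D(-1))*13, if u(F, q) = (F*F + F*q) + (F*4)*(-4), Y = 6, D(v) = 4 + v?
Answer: 936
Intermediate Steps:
u(F, q) = F² - 16*F + F*q (u(F, q) = (F² + F*q) + (4*F)*(-4) = (F² + F*q) - 16*F = F² - 16*F + F*q)
(u(-2, Y)*D(-1))*13 = ((-2*(-16 - 2 + 6))*(4 - 1))*13 = (-2*(-12)*3)*13 = (24*3)*13 = 72*13 = 936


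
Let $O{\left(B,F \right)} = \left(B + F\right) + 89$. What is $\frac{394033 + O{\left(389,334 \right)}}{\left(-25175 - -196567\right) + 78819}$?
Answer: $\frac{394845}{250211} \approx 1.578$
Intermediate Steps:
$O{\left(B,F \right)} = 89 + B + F$
$\frac{394033 + O{\left(389,334 \right)}}{\left(-25175 - -196567\right) + 78819} = \frac{394033 + \left(89 + 389 + 334\right)}{\left(-25175 - -196567\right) + 78819} = \frac{394033 + 812}{\left(-25175 + 196567\right) + 78819} = \frac{394845}{171392 + 78819} = \frac{394845}{250211}$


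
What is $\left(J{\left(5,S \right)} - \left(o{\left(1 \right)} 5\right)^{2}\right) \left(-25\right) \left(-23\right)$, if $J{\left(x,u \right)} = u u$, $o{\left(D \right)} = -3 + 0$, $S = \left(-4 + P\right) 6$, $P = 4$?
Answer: $-129375$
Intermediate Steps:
$S = 0$ ($S = \left(-4 + 4\right) 6 = 0 \cdot 6 = 0$)
$o{\left(D \right)} = -3$
$J{\left(x,u \right)} = u^{2}$
$\left(J{\left(5,S \right)} - \left(o{\left(1 \right)} 5\right)^{2}\right) \left(-25\right) \left(-23\right) = \left(0^{2} - \left(\left(-3\right) 5\right)^{2}\right) \left(-25\right) \left(-23\right) = \left(0 - \left(-15\right)^{2}\right) \left(-25\right) \left(-23\right) = \left(0 - 225\right) \left(-25\right) \left(-23\right) = \left(-225\right) \left(-25\right) \left(-23\right) = 5625 \left(-23\right) = -129375$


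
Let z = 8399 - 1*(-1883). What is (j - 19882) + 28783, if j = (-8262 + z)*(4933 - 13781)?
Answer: -17864059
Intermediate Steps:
z = 10282 (z = 8399 + 1883 = 10282)
j = -17872960 (j = (-8262 + 10282)*(4933 - 13781) = 2020*(-8848) = -17872960)
(j - 19882) + 28783 = (-17872960 - 19882) + 28783 = -17892842 + 28783 = -17864059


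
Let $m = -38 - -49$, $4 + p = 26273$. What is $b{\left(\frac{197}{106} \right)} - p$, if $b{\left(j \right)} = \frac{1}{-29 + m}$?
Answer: $- \frac{472843}{18} \approx -26269.0$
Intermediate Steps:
$p = 26269$ ($p = -4 + 26273 = 26269$)
$m = 11$ ($m = -38 + 49 = 11$)
$b{\left(j \right)} = - \frac{1}{18}$ ($b{\left(j \right)} = \frac{1}{-29 + 11} = \frac{1}{-18} = - \frac{1}{18}$)
$b{\left(\frac{197}{106} \right)} - p = - \frac{1}{18} - 26269 = - \frac{472843}{18}$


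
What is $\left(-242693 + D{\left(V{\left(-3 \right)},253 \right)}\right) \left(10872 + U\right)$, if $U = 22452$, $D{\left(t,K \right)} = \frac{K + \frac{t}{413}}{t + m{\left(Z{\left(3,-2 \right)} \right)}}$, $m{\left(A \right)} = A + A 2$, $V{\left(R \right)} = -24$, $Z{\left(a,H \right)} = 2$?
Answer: $- \frac{10020994596758}{1239} \approx -8.088 \cdot 10^{9}$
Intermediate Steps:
$m{\left(A \right)} = 3 A$ ($m{\left(A \right)} = A + 2 A = 3 A$)
$D{\left(t,K \right)} = \frac{K + \frac{t}{413}}{6 + t}$ ($D{\left(t,K \right)} = \frac{K + \frac{t}{413}}{t + 3 \cdot 2} = \frac{K + t \frac{1}{413}}{t + 6} = \frac{K + \frac{t}{413}}{6 + t}$)
$\left(-242693 + D{\left(V{\left(-3 \right)},253 \right)}\right) \left(10872 + U\right) = \left(-242693 + \frac{253 + \frac{1}{413} \left(-24\right)}{6 - 24}\right) \left(10872 + 22452\right) = \left(-242693 + \frac{253 - \frac{24}{413}}{-18}\right) 33324 = \left(-242693 - \frac{104465}{7434}\right) 33324 = \left(- \frac{1804284227}{7434}\right) 33324 = - \frac{10020994596758}{1239}$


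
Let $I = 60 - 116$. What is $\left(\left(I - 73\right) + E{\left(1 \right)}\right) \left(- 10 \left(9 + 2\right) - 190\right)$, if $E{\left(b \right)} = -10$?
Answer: $41700$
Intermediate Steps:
$I = -56$ ($I = 60 - 116 = -56$)
$\left(\left(I - 73\right) + E{\left(1 \right)}\right) \left(- 10 \left(9 + 2\right) - 190\right) = \left(\left(-56 - 73\right) - 10\right) \left(- 10 \left(9 + 2\right) - 190\right) = \left(\left(-56 - 73\right) - 10\right) \left(\left(-10\right) 11 - 190\right) = \left(-129 - 10\right) \left(-110 - 190\right) = \left(-139\right) \left(-300\right) = 41700$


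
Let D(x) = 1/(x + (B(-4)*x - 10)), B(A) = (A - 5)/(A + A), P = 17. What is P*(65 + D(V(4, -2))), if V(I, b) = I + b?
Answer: 25347/23 ≈ 1102.0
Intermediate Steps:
B(A) = (-5 + A)/(2*A) (B(A) = (-5 + A)/((2*A)) = (-5 + A)*(1/(2*A)) = (-5 + A)/(2*A))
D(x) = 1/(-10 + 17*x/8) (D(x) = 1/(x + (((½)*(-5 - 4)/(-4))*x - 10)) = 1/(x + (((½)*(-¼)*(-9))*x - 10)) = 1/(x + (9*x/8 - 10)) = 1/(x + (-10 + 9*x/8)) = 1/(-10 + 17*x/8))
P*(65 + D(V(4, -2))) = 17*(65 + 8/(-80 + 17*(4 - 2))) = 17*(65 + 8/(-80 + 17*2)) = 17*(65 + 8/(-80 + 34)) = 17*(65 + 8/(-46)) = 17*(65 + 8*(-1/46)) = 17*(65 - 4/23) = 17*(1491/23) = 25347/23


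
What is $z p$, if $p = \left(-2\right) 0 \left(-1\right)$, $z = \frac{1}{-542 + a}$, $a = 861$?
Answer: $0$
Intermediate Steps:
$z = \frac{1}{319}$ ($z = \frac{1}{-542 + 861} = \frac{1}{319} \approx 0.0031348$)
$p = 0$ ($p = 0 \left(-1\right) = 0$)
$z p = \frac{1}{319} \cdot 0 = 0$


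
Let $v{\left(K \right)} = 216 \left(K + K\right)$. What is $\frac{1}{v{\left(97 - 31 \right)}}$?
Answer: $\frac{1}{28512} \approx 3.5073 \cdot 10^{-5}$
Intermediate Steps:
$v{\left(K \right)} = 432 K$ ($v{\left(K \right)} = 216 \cdot 2 K = 432 K$)
$\frac{1}{v{\left(97 - 31 \right)}} = \frac{1}{432 \left(97 - 31\right)} = \frac{1}{432 \cdot 66} = \frac{1}{28512}$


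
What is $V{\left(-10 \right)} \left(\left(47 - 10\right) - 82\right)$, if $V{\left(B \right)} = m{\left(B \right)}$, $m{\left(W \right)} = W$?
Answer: $450$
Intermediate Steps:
$V{\left(B \right)} = B$
$V{\left(-10 \right)} \left(\left(47 - 10\right) - 82\right) = - 10 \left(\left(47 - 10\right) - 82\right) = - 10 \left(37 - 82\right) = \left(-10\right) \left(-45\right) = 450$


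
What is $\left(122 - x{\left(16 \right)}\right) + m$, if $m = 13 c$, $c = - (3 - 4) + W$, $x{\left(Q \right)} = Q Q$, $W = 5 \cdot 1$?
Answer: $-56$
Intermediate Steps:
$W = 5$
$x{\left(Q \right)} = Q^{2}$
$c = 6$ ($c = - (3 - 4) + 5 = \left(-1\right) \left(-1\right) + 5 = 1 + 5 = 6$)
$m = 78$ ($m = 13 \cdot 6 = 78$)
$\left(122 - x{\left(16 \right)}\right) + m = \left(122 - 16^{2}\right) + 78 = \left(122 - 256\right) + 78 = -134 + 78 = -56$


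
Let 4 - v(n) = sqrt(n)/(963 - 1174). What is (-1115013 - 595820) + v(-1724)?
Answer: -1710829 + 2*I*sqrt(431)/211 ≈ -1.7108e+6 + 0.19678*I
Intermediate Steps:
v(n) = 4 + sqrt(n)/211 (v(n) = 4 - sqrt(n)/(963 - 1174) = 4 - sqrt(n)/(-211) = 4 - (-1)*sqrt(n)/211 = 4 + sqrt(n)/211)
(-1115013 - 595820) + v(-1724) = (-1115013 - 595820) + (4 + sqrt(-1724)/211) = -1710833 + (4 + (2*I*sqrt(431))/211) = -1710833 + (4 + 2*I*sqrt(431)/211) = -1710829 + 2*I*sqrt(431)/211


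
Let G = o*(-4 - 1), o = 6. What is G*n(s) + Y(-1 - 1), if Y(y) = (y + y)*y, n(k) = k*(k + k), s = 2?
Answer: -232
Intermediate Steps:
n(k) = 2*k² (n(k) = k*(2*k) = 2*k²)
Y(y) = 2*y² (Y(y) = (2*y)*y = 2*y²)
G = -30 (G = 6*(-4 - 1) = 6*(-5) = -30)
G*n(s) + Y(-1 - 1) = -60*2² + 2*(-1 - 1)² = -60*4 + 2*(-2)² = -30*8 + 2*4 = -240 + 8 = -232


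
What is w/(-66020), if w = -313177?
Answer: 313177/66020 ≈ 4.7437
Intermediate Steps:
w/(-66020) = -313177/(-66020) = -313177*(-1/66020) = 313177/66020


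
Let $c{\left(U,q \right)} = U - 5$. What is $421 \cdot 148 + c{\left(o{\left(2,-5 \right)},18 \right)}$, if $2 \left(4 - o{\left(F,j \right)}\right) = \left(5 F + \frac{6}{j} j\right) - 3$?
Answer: $\frac{124601}{2} \approx 62301.0$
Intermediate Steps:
$o{\left(F,j \right)} = \frac{5}{2} - \frac{5 F}{2}$ ($o{\left(F,j \right)} = 4 - \frac{\left(5 F + \frac{6}{j} j\right) - 3}{2} = 4 - \frac{\left(5 F + 6\right) - 3}{2} = 4 - \frac{\left(6 + 5 F\right) - 3}{2} = 4 - \frac{3 + 5 F}{2} = 4 - \left(\frac{3}{2} + \frac{5 F}{2}\right) = \frac{5}{2} - \frac{5 F}{2}$)
$c{\left(U,q \right)} = -5 + U$
$421 \cdot 148 + c{\left(o{\left(2,-5 \right)},18 \right)} = 421 \cdot 148 + \left(-5 + \left(\frac{5}{2} - 5\right)\right) = 62308 + \left(-5 + \left(\frac{5}{2} - 5\right)\right) = 62308 - \frac{15}{2} = \frac{124601}{2}$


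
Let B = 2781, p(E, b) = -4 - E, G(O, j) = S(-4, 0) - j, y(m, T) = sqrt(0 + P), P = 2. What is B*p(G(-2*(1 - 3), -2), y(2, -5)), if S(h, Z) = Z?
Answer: -16686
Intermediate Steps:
y(m, T) = sqrt(2) (y(m, T) = sqrt(0 + 2) = sqrt(2))
G(O, j) = -j (G(O, j) = 0 - j = -j)
B*p(G(-2*(1 - 3), -2), y(2, -5)) = 2781*(-4 - (-1)*(-2)) = 2781*(-4 - 1*2) = 2781*(-4 - 2) = 2781*(-6) = -16686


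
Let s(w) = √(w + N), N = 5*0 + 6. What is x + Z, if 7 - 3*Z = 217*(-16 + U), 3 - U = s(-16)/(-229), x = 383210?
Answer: 1152458/3 - 217*I*√10/687 ≈ 3.8415e+5 - 0.99886*I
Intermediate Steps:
N = 6 (N = 0 + 6 = 6)
s(w) = √(6 + w) (s(w) = √(w + 6) = √(6 + w))
U = 3 + I*√10/229 (U = 3 - √(6 - 16)/(-229) = 3 - √(-10)*(-1)/229 = 3 - I*√10*(-1)/229 = 3 - (-1)*I*√10/229 = 3 + I*√10/229 ≈ 3.0 + 0.013809*I)
Z = 2828/3 - 217*I*√10/687 (Z = 7/3 - 217*(-16 + (3 + I*√10/229))/3 = 7/3 - 217*(-13 + I*√10/229)/3 = 7/3 - (-2821 + 217*I*√10/229)/3 = 7/3 + (2821/3 - 217*I*√10/687) = 2828/3 - 217*I*√10/687 ≈ 942.67 - 0.99886*I)
x + Z = 383210 + (2828/3 - 217*I*√10/687) = 1152458/3 - 217*I*√10/687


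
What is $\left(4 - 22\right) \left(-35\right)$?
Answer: $630$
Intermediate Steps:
$\left(4 - 22\right) \left(-35\right) = \left(-18\right) \left(-35\right) = 630$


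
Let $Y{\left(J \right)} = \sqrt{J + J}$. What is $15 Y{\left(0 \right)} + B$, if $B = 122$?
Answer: $122$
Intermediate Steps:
$Y{\left(J \right)} = \sqrt{2} \sqrt{J}$ ($Y{\left(J \right)} = \sqrt{2 J} = \sqrt{2} \sqrt{J}$)
$15 Y{\left(0 \right)} + B = 15 \sqrt{2} \sqrt{0} + 122 = 15 \sqrt{2} \cdot 0 + 122 = 15 \cdot 0 + 122 = 0 + 122 = 122$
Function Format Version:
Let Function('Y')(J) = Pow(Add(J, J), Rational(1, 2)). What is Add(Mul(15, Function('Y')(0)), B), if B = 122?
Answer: 122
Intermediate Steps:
Function('Y')(J) = Mul(Pow(2, Rational(1, 2)), Pow(J, Rational(1, 2))) (Function('Y')(J) = Pow(Mul(2, J), Rational(1, 2)) = Mul(Pow(2, Rational(1, 2)), Pow(J, Rational(1, 2))))
Add(Mul(15, Function('Y')(0)), B) = Add(Mul(15, Mul(Pow(2, Rational(1, 2)), Pow(0, Rational(1, 2)))), 122) = Add(Mul(15, Mul(Pow(2, Rational(1, 2)), 0)), 122) = Add(Mul(15, 0), 122) = Add(0, 122) = 122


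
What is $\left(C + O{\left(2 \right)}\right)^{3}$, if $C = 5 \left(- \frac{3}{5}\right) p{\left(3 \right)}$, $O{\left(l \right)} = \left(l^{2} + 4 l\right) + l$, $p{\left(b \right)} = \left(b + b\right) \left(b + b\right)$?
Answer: $-830584$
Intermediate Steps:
$p{\left(b \right)} = 4 b^{2}$ ($p{\left(b \right)} = 2 b 2 b = 4 b^{2}$)
$O{\left(l \right)} = l^{2} + 5 l$
$C = -108$ ($C = 5 \left(- \frac{3}{5}\right) 4 \cdot 3^{2} = 5 \left(\left(-3\right) \frac{1}{5}\right) 4 \cdot 9 = 5 \left(- \frac{3}{5}\right) 36 = \left(-3\right) 36 = -108$)
$\left(C + O{\left(2 \right)}\right)^{3} = \left(-108 + 2 \left(5 + 2\right)\right)^{3} = \left(-108 + 2 \cdot 7\right)^{3} = \left(-108 + 14\right)^{3} = \left(-94\right)^{3} = -830584$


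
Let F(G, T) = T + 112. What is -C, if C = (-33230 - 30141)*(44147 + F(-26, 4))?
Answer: 2804990573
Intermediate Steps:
F(G, T) = 112 + T
C = -2804990573 (C = (-33230 - 30141)*(44147 + (112 + 4)) = -63371*(44147 + 116) = -63371*44263 = -2804990573)
-C = -1*(-2804990573) = 2804990573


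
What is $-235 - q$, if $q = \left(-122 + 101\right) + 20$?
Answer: $-234$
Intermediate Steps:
$q = -1$ ($q = -21 + 20 = -1$)
$-235 - q = -235 - -1 = -235 + 1 = -234$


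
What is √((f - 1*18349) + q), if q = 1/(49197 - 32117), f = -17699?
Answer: I*√2629038312530/8540 ≈ 189.86*I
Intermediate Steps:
q = 1/17080 ≈ 5.8548e-5
√((f - 1*18349) + q) = √((-17699 - 1*18349) + 1/17080) = √((-17699 - 18349) + 1/17080) = √(-36048 + 1/17080) = √(-615699839/17080) = I*√2629038312530/8540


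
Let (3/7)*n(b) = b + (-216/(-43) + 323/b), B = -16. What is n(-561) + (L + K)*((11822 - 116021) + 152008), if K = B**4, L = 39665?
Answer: 21410808442277/4257 ≈ 5.0296e+9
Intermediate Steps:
n(b) = 504/43 + 7*b/3 + 2261/(3*b) (n(b) = 7*(b + (-216/(-43) + 323/b))/3 = 7*(b + (-216*(-1/43) + 323/b))/3 = 7*(b + (216/43 + 323/b))/3 = 7*(216/43 + b + 323/b)/3 = 504/43 + 7*b/3 + 2261/(3*b))
K = 65536 (K = (-16)**4 = 65536)
n(-561) + (L + K)*((11822 - 116021) + 152008) = (7/129)*(13889 - 561*(216 + 43*(-561)))/(-561) + (39665 + 65536)*((11822 - 116021) + 152008) = (7/129)*(-1/561)*(13889 - 561*(216 - 24123)) + 105201*(-104199 + 152008) = (7/129)*(-1/561)*(13889 - 561*(-23907)) + 105201*47809 = (7/129)*(-1/561)*(13889 + 13411827) + 5029554609 = (7/129)*(-1/561)*13425716 + 5029554609 = -5528236/4257 + 5029554609 = 21410808442277/4257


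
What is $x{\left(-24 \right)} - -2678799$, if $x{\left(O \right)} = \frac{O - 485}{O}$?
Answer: $\frac{64291685}{24} \approx 2.6788 \cdot 10^{6}$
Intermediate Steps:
$x{\left(O \right)} = \frac{-485 + O}{O}$
$x{\left(-24 \right)} - -2678799 = \frac{-485 - 24}{-24} - -2678799 = \left(- \frac{1}{24}\right) \left(-509\right) + 2678799 = \frac{509}{24} + 2678799 = \frac{64291685}{24}$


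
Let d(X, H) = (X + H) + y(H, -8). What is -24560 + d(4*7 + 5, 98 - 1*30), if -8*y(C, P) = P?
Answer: -24458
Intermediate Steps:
y(C, P) = -P/8
d(X, H) = 1 + H + X (d(X, H) = (X + H) - ⅛*(-8) = (H + X) + 1 = 1 + H + X)
-24560 + d(4*7 + 5, 98 - 1*30) = -24560 + (1 + (98 - 1*30) + (4*7 + 5)) = -24560 + (1 + (98 - 30) + (28 + 5)) = -24560 + (1 + 68 + 33) = -24560 + 102 = -24458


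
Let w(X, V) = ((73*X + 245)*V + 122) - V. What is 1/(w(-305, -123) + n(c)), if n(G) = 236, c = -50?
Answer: 1/2708941 ≈ 3.6915e-7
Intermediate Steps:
w(X, V) = 122 - V + V*(245 + 73*X) (w(X, V) = ((245 + 73*X)*V + 122) - V = (V*(245 + 73*X) + 122) - V = (122 + V*(245 + 73*X)) - V = 122 - V + V*(245 + 73*X))
1/(w(-305, -123) + n(c)) = 1/((122 + 244*(-123) + 73*(-123)*(-305)) + 236) = 1/((122 - 30012 + 2738595) + 236) = 1/(2708705 + 236) = 1/2708941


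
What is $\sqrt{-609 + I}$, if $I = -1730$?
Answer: $i \sqrt{2339} \approx 48.363 i$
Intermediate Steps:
$\sqrt{-609 + I} = \sqrt{-609 - 1730} = \sqrt{-2339} = i \sqrt{2339}$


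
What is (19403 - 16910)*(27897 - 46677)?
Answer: -46818540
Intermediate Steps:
(19403 - 16910)*(27897 - 46677) = 2493*(-18780) = -46818540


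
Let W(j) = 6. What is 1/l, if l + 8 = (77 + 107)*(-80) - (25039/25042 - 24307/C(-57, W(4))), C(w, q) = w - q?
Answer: -1577646/23845843639 ≈ -6.6160e-5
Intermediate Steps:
l = -23845843639/1577646 (l = -8 + ((77 + 107)*(-80) - (25039/25042 - 24307/(-57 - 1*6))) = -8 + (184*(-80) - (25039*(1/25042) - 24307/(-57 - 6))) = -8 + (-14720 - (25039/25042 - 24307/(-63))) = -8 + (-14720 - (25039/25042 - 24307*(-1/63))) = -8 + (-14720 - (25039/25042 + 24307/63)) = -8 + (-14720 - 1*610273351/1577646) = -8 + (-14720 - 610273351/1577646) = -8 - 23833222471/1577646 = -23845843639/1577646 ≈ -15115.)
1/l = 1/(-23845843639/1577646) = -1577646/23845843639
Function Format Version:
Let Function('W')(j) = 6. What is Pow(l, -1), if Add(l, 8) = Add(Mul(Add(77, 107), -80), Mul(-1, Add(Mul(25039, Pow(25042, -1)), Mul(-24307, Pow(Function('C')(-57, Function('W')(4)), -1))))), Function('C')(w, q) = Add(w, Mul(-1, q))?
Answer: Rational(-1577646, 23845843639) ≈ -6.6160e-5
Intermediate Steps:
l = Rational(-23845843639, 1577646) (l = Add(-8, Add(Mul(Add(77, 107), -80), Mul(-1, Add(Mul(25039, Pow(25042, -1)), Mul(-24307, Pow(Add(-57, Mul(-1, 6)), -1)))))) = Add(-8, Add(Mul(184, -80), Mul(-1, Add(Mul(25039, Rational(1, 25042)), Mul(-24307, Pow(Add(-57, -6), -1)))))) = Add(-8, Add(-14720, Mul(-1, Add(Rational(25039, 25042), Mul(-24307, Pow(-63, -1)))))) = Add(-8, Add(-14720, Mul(-1, Add(Rational(25039, 25042), Mul(-24307, Rational(-1, 63)))))) = Add(-8, Add(-14720, Mul(-1, Add(Rational(25039, 25042), Rational(24307, 63))))) = Add(-8, Add(-14720, Mul(-1, Rational(610273351, 1577646)))) = Add(-8, Add(-14720, Rational(-610273351, 1577646))) = Add(-8, Rational(-23833222471, 1577646)) = Rational(-23845843639, 1577646) ≈ -15115.)
Pow(l, -1) = Pow(Rational(-23845843639, 1577646), -1) = Rational(-1577646, 23845843639)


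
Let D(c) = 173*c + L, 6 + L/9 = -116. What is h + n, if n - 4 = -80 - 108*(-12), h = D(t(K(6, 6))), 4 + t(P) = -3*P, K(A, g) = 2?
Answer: -1608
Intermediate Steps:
L = -1098 (L = -54 + 9*(-116) = -54 - 1044 = -1098)
t(P) = -4 - 3*P
D(c) = -1098 + 173*c (D(c) = 173*c - 1098 = -1098 + 173*c)
h = -2828 (h = -1098 + 173*(-4 - 3*2) = -1098 + 173*(-4 - 6) = -1098 + 173*(-10) = -1098 - 1730 = -2828)
n = 1220 (n = 4 + (-80 - 108*(-12)) = 4 + (-80 + 1296) = 4 + 1216 = 1220)
h + n = -2828 + 1220 = -1608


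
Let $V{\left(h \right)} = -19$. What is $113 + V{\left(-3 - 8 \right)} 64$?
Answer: $-1103$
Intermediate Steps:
$113 + V{\left(-3 - 8 \right)} 64 = 113 - 1216 = -1103$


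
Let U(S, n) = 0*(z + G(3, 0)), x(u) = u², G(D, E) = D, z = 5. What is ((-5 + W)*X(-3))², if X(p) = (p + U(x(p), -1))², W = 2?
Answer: 729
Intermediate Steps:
U(S, n) = 0 (U(S, n) = 0*(5 + 3) = 0*8 = 0)
X(p) = p² (X(p) = (p + 0)² = p²)
((-5 + W)*X(-3))² = ((-5 + 2)*(-3)²)² = (-3*9)² = (-27)² = 729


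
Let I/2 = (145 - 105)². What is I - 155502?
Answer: -152302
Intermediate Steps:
I = 3200 (I = 2*(145 - 105)² = 2*40² = 2*1600 = 3200)
I - 155502 = 3200 - 155502 = -152302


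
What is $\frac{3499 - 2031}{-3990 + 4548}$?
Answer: $\frac{734}{279} \approx 2.6308$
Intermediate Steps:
$\frac{3499 - 2031}{-3990 + 4548} = \frac{1468}{558} = 1468 \cdot \frac{1}{558} = \frac{734}{279}$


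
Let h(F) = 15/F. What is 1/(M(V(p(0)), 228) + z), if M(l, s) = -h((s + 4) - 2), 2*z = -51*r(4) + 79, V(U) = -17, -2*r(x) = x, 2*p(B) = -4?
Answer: 23/2080 ≈ 0.011058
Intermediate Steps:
p(B) = -2 (p(B) = (½)*(-4) = -2)
r(x) = -x/2
z = 181/2 (z = (-(-51)*4/2 + 79)/2 = (-51*(-2) + 79)/2 = (102 + 79)/2 = (½)*181 = 181/2 ≈ 90.500)
M(l, s) = -15/(2 + s) (M(l, s) = -15/((s + 4) - 2) = -15/((4 + s) - 2) = -15/(2 + s))
1/(M(V(p(0)), 228) + z) = 1/(-15/(2 + 228) + 181/2) = 1/(-15/230 + 181/2) = 1/(-15*1/230 + 181/2) = 1/(-3/46 + 181/2) = 1/(2080/23) = 23/2080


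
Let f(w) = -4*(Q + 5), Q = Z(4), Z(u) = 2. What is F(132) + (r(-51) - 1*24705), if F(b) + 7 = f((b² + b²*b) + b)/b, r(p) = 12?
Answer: -815107/33 ≈ -24700.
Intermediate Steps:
Q = 2
f(w) = -28 (f(w) = -4*(2 + 5) = -4*7 = -28)
F(b) = -7 - 28/b
F(132) + (r(-51) - 1*24705) = (-7 - 28/132) + (12 - 1*24705) = (-7 - 28*1/132) + (12 - 24705) = (-7 - 7/33) - 24693 = -238/33 - 24693 = -815107/33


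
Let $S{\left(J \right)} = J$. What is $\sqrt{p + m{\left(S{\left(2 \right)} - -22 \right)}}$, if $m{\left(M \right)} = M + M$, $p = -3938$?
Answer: $i \sqrt{3890} \approx 62.37 i$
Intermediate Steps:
$m{\left(M \right)} = 2 M$
$\sqrt{p + m{\left(S{\left(2 \right)} - -22 \right)}} = \sqrt{-3938 + 2 \left(2 - -22\right)} = \sqrt{-3938 + 2 \left(2 + 22\right)} = \sqrt{-3938 + 2 \cdot 24} = \sqrt{-3938 + 48} = \sqrt{-3890} = i \sqrt{3890}$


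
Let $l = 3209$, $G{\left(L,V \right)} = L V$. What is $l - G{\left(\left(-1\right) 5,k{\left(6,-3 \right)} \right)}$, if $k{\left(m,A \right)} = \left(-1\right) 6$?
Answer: $3179$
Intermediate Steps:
$k{\left(m,A \right)} = -6$
$l - G{\left(\left(-1\right) 5,k{\left(6,-3 \right)} \right)} = 3209 - \left(-1\right) 5 \left(-6\right) = 3209 - \left(-5\right) \left(-6\right) = 3209 - 30 = 3179$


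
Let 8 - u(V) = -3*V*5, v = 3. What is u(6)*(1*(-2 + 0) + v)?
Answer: 98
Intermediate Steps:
u(V) = 8 + 15*V (u(V) = 8 - (-3*V)*5 = 8 - (-15)*V = 8 + 15*V)
u(6)*(1*(-2 + 0) + v) = (8 + 15*6)*(1*(-2 + 0) + 3) = (8 + 90)*(1*(-2) + 3) = 98*(-2 + 3) = 98*1 = 98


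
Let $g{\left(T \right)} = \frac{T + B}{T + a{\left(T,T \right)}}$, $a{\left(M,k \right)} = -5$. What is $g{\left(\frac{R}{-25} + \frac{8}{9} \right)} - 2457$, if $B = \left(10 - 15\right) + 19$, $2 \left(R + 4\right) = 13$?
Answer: $- \frac{932534}{379} \approx -2460.5$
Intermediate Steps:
$R = \frac{5}{2}$ ($R = -4 + \frac{1}{2} \cdot 13 = -4 + \frac{13}{2} = \frac{5}{2} \approx 2.5$)
$B = 14$ ($B = -5 + 19 = 14$)
$g{\left(T \right)} = \frac{14 + T}{-5 + T}$ ($g{\left(T \right)} = \frac{T + 14}{T - 5} = \frac{14 + T}{-5 + T}$)
$g{\left(\frac{R}{-25} + \frac{8}{9} \right)} - 2457 = \frac{14 + \left(\frac{5}{2 \left(-25\right)} + \frac{8}{9}\right)}{-5 + \left(\frac{5}{2 \left(-25\right)} + \frac{8}{9}\right)} - 2457 = \frac{14 + \left(\frac{5}{2} \left(- \frac{1}{25}\right) + 8 \cdot \frac{1}{9}\right)}{-5 + \left(\frac{5}{2} \left(- \frac{1}{25}\right) + 8 \cdot \frac{1}{9}\right)} - 2457 = \frac{14 + \left(- \frac{1}{10} + \frac{8}{9}\right)}{-5 + \left(- \frac{1}{10} + \frac{8}{9}\right)} - 2457 = \frac{14 + \frac{71}{90}}{-5 + \frac{71}{90}} - 2457 = \frac{1}{- \frac{379}{90}} \cdot \frac{1331}{90} - 2457 = \left(- \frac{90}{379}\right) \frac{1331}{90} - 2457 = - \frac{1331}{379} - 2457 = - \frac{932534}{379}$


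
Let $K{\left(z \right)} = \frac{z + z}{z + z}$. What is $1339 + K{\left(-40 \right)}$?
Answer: $1340$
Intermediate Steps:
$K{\left(z \right)} = 1$ ($K{\left(z \right)} = \frac{2 z}{2 z} = 2 z \frac{1}{2 z} = 1$)
$1339 + K{\left(-40 \right)} = 1339 + 1 = 1340$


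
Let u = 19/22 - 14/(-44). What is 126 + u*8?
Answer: 1490/11 ≈ 135.45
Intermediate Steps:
u = 13/11 (u = 19*(1/22) - 14*(-1/44) = 19/22 + 7/22 = 13/11 ≈ 1.1818)
126 + u*8 = 126 + (13/11)*8 = 126 + 104/11 = 1490/11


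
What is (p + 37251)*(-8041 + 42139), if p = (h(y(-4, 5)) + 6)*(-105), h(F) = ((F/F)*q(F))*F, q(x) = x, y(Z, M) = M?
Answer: 1159195608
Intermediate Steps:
h(F) = F² (h(F) = ((F/F)*F)*F = (1*F)*F = F*F = F²)
p = -3255 (p = (5² + 6)*(-105) = (25 + 6)*(-105) = 31*(-105) = -3255)
(p + 37251)*(-8041 + 42139) = (-3255 + 37251)*(-8041 + 42139) = 33996*34098 = 1159195608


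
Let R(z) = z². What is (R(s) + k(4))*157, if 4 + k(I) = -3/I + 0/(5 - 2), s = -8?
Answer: 37209/4 ≈ 9302.3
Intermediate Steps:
k(I) = -4 - 3/I (k(I) = -4 + (-3/I + 0/(5 - 2)) = -4 + (-3/I + 0/3) = -4 + (-3/I + 0*(⅓)) = -4 + (-3/I + 0) = -4 - 3/I)
(R(s) + k(4))*157 = ((-8)² + (-4 - 3/4))*157 = (64 + (-4 - 3*¼))*157 = (64 + (-4 - ¾))*157 = (64 - 19/4)*157 = (237/4)*157 = 37209/4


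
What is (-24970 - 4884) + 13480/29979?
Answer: -894979586/29979 ≈ -29854.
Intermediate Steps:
(-24970 - 4884) + 13480/29979 = -29854 + 13480*(1/29979) = -29854 + 13480/29979 = -894979586/29979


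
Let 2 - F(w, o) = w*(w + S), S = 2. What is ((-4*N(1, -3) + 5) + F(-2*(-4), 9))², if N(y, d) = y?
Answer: 5929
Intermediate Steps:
F(w, o) = 2 - w*(2 + w) (F(w, o) = 2 - w*(w + 2) = 2 - w*(2 + w))
((-4*N(1, -3) + 5) + F(-2*(-4), 9))² = ((-4*1 + 5) + (2 - (-2*(-4))² - (-4)*(-4)))² = ((-4 + 5) + (2 - 1*8² - 2*8))² = (1 + (2 - 1*64 - 16))² = (1 + (2 - 64 - 16))² = (1 - 78)² = (-77)² = 5929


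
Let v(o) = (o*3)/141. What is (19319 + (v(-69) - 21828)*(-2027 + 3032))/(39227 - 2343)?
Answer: -257551733/433387 ≈ -594.28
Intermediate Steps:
v(o) = o/47 (v(o) = (3*o)*(1/141) = o/47)
(19319 + (v(-69) - 21828)*(-2027 + 3032))/(39227 - 2343) = (19319 + ((1/47)*(-69) - 21828)*(-2027 + 3032))/(39227 - 2343) = (19319 + (-69/47 - 21828)*1005)/36884 = (19319 - 1025985/47*1005)*(1/36884) = (19319 - 1031114925/47)*(1/36884) = -1030206932/47*1/36884 = -257551733/433387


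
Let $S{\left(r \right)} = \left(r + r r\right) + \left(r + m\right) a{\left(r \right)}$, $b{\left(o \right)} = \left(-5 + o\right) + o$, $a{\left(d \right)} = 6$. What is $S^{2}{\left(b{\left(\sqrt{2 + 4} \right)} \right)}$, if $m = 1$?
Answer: $616 - 240 \sqrt{6} \approx 28.122$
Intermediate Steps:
$b{\left(o \right)} = -5 + 2 o$
$S{\left(r \right)} = 6 + r^{2} + 7 r$ ($S{\left(r \right)} = \left(r + r r\right) + \left(r + 1\right) 6 = \left(r + r^{2}\right) + \left(1 + r\right) 6 = \left(r + r^{2}\right) + \left(6 + 6 r\right) = 6 + r^{2} + 7 r$)
$S^{2}{\left(b{\left(\sqrt{2 + 4} \right)} \right)} = \left(6 + \left(-5 + 2 \sqrt{2 + 4}\right)^{2} + 7 \left(-5 + 2 \sqrt{2 + 4}\right)\right)^{2} = \left(6 + \left(-5 + 2 \sqrt{6}\right)^{2} + 7 \left(-5 + 2 \sqrt{6}\right)\right)^{2} = \left(6 + \left(-5 + 2 \sqrt{6}\right)^{2} - \left(35 - 14 \sqrt{6}\right)\right)^{2} = \left(-29 + \left(-5 + 2 \sqrt{6}\right)^{2} + 14 \sqrt{6}\right)^{2}$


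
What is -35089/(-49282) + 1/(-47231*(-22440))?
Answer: 18594777656621/26116099953240 ≈ 0.71200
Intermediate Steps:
-35089/(-49282) + 1/(-47231*(-22440)) = -35089*(-1/49282) - 1/47231*(-1/22440) = 35089/49282 + 1/1059863640 = 18594777656621/26116099953240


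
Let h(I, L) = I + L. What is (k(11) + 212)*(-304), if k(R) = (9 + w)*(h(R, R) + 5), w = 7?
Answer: -195776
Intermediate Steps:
k(R) = 80 + 32*R (k(R) = (9 + 7)*((R + R) + 5) = 16*(2*R + 5) = 16*(5 + 2*R) = 80 + 32*R)
(k(11) + 212)*(-304) = ((80 + 32*11) + 212)*(-304) = ((80 + 352) + 212)*(-304) = (432 + 212)*(-304) = 644*(-304) = -195776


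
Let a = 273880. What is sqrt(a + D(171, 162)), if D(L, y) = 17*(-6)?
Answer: sqrt(273778) ≈ 523.24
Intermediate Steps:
D(L, y) = -102
sqrt(a + D(171, 162)) = sqrt(273880 - 102) = sqrt(273778)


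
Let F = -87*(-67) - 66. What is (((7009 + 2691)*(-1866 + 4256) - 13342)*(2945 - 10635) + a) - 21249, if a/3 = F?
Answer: -178174673980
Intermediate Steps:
F = 5763 (F = 5829 - 66 = 5763)
a = 17289 (a = 3*5763 = 17289)
(((7009 + 2691)*(-1866 + 4256) - 13342)*(2945 - 10635) + a) - 21249 = (((7009 + 2691)*(-1866 + 4256) - 13342)*(2945 - 10635) + 17289) - 21249 = ((9700*2390 - 13342)*(-7690) + 17289) - 21249 = ((23183000 - 13342)*(-7690) + 17289) - 21249 = (23169658*(-7690) + 17289) - 21249 = (-178174670020 + 17289) - 21249 = -178174652731 - 21249 = -178174673980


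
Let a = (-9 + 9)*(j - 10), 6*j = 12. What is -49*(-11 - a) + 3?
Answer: 542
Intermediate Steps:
j = 2 (j = (⅙)*12 = 2)
a = 0 (a = (-9 + 9)*(2 - 10) = 0*(-8) = 0)
-49*(-11 - a) + 3 = -49*(-11 - 1*0) + 3 = -49*(-11 + 0) + 3 = -49*(-11) + 3 = 539 + 3 = 542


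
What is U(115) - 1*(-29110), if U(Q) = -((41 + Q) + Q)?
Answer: 28839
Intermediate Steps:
U(Q) = -41 - 2*Q (U(Q) = -(41 + 2*Q) = -41 - 2*Q)
U(115) - 1*(-29110) = (-41 - 2*115) - 1*(-29110) = (-41 - 230) + 29110 = -271 + 29110 = 28839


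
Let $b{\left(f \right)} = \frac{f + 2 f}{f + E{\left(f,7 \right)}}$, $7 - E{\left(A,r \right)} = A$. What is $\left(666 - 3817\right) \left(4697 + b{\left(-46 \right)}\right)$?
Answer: $- \frac{103166891}{7} \approx -1.4738 \cdot 10^{7}$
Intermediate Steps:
$E{\left(A,r \right)} = 7 - A$
$b{\left(f \right)} = \frac{3 f}{7}$ ($b{\left(f \right)} = \frac{f + 2 f}{f - \left(-7 + f\right)} = \frac{3 f}{7}$)
$\left(666 - 3817\right) \left(4697 + b{\left(-46 \right)}\right) = \left(666 - 3817\right) \left(4697 + \frac{3}{7} \left(-46\right)\right) = - 3151 \left(4697 - \frac{138}{7}\right) = \left(-3151\right) \frac{32741}{7} = - \frac{103166891}{7}$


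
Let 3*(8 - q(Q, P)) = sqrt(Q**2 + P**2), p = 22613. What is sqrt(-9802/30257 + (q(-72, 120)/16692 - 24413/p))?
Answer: sqrt(-11437918710659827170376137 - 3907027574706741487626*sqrt(34))/2855173030593 ≈ 1.1857*I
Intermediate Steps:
q(Q, P) = 8 - sqrt(P**2 + Q**2)/3 (q(Q, P) = 8 - sqrt(Q**2 + P**2)/3 = 8 - sqrt(P**2 + Q**2)/3)
sqrt(-9802/30257 + (q(-72, 120)/16692 - 24413/p)) = sqrt(-9802/30257 + ((8 - sqrt(120**2 + (-72)**2)/3)/16692 - 24413/22613)) = sqrt(-9802*1/30257 + ((8 - sqrt(14400 + 5184)/3)*(1/16692) - 24413*1/22613)) = sqrt(-9802/30257 + ((8 - 8*sqrt(34))*(1/16692) - 24413/22613)) = sqrt(-9802/30257 + ((2/4173 - 2*sqrt(34)/4173) - 24413/22613)) = sqrt(-9802/30257 + (-101830223/94364049 - 2*sqrt(34)/4173)) = sqrt(-4006033465609/2855173030593 - 2*sqrt(34)/4173)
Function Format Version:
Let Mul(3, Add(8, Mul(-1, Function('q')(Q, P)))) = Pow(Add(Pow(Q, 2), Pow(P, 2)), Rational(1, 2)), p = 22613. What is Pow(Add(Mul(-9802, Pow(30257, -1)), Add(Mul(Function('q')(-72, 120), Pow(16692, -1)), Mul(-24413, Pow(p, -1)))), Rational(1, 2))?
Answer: Mul(Rational(1, 2855173030593), Pow(Add(-11437918710659827170376137, Mul(-3907027574706741487626, Pow(34, Rational(1, 2)))), Rational(1, 2))) ≈ Mul(1.1857, I)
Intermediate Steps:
Function('q')(Q, P) = Add(8, Mul(Rational(-1, 3), Pow(Add(Pow(P, 2), Pow(Q, 2)), Rational(1, 2)))) (Function('q')(Q, P) = Add(8, Mul(Rational(-1, 3), Pow(Add(Pow(Q, 2), Pow(P, 2)), Rational(1, 2)))) = Add(8, Mul(Rational(-1, 3), Pow(Add(Pow(P, 2), Pow(Q, 2)), Rational(1, 2)))))
Pow(Add(Mul(-9802, Pow(30257, -1)), Add(Mul(Function('q')(-72, 120), Pow(16692, -1)), Mul(-24413, Pow(p, -1)))), Rational(1, 2)) = Pow(Add(Mul(-9802, Pow(30257, -1)), Add(Mul(Add(8, Mul(Rational(-1, 3), Pow(Add(Pow(120, 2), Pow(-72, 2)), Rational(1, 2)))), Pow(16692, -1)), Mul(-24413, Pow(22613, -1)))), Rational(1, 2)) = Pow(Add(Mul(-9802, Rational(1, 30257)), Add(Mul(Add(8, Mul(Rational(-1, 3), Pow(Add(14400, 5184), Rational(1, 2)))), Rational(1, 16692)), Mul(-24413, Rational(1, 22613)))), Rational(1, 2)) = Pow(Add(Rational(-9802, 30257), Add(Mul(Add(8, Mul(Rational(-1, 3), Pow(19584, Rational(1, 2)))), Rational(1, 16692)), Rational(-24413, 22613))), Rational(1, 2)) = Pow(Add(Rational(-9802, 30257), Add(Mul(Add(8, Mul(Rational(-1, 3), Mul(24, Pow(34, Rational(1, 2))))), Rational(1, 16692)), Rational(-24413, 22613))), Rational(1, 2)) = Pow(Add(Rational(-9802, 30257), Add(Mul(Add(8, Mul(-8, Pow(34, Rational(1, 2)))), Rational(1, 16692)), Rational(-24413, 22613))), Rational(1, 2)) = Pow(Add(Rational(-9802, 30257), Add(Add(Rational(2, 4173), Mul(Rational(-2, 4173), Pow(34, Rational(1, 2)))), Rational(-24413, 22613))), Rational(1, 2)) = Pow(Add(Rational(-9802, 30257), Add(Rational(-101830223, 94364049), Mul(Rational(-2, 4173), Pow(34, Rational(1, 2))))), Rational(1, 2)) = Pow(Add(Rational(-4006033465609, 2855173030593), Mul(Rational(-2, 4173), Pow(34, Rational(1, 2)))), Rational(1, 2))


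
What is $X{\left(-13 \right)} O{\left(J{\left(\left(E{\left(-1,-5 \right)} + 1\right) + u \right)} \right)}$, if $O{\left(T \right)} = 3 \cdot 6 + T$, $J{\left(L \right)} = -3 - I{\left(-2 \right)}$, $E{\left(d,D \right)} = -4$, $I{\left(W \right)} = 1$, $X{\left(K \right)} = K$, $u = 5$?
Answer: $-182$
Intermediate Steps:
$J{\left(L \right)} = -4$ ($J{\left(L \right)} = -3 - 1 = -4$)
$O{\left(T \right)} = 18 + T$
$X{\left(-13 \right)} O{\left(J{\left(\left(E{\left(-1,-5 \right)} + 1\right) + u \right)} \right)} = - 13 \left(18 - 4\right) = \left(-13\right) 14 = -182$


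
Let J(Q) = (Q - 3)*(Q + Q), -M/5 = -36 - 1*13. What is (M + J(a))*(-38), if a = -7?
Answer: -14630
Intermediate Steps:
M = 245 (M = -5*(-36 - 1*13) = -5*(-36 - 13) = -5*(-49) = 245)
J(Q) = 2*Q*(-3 + Q) (J(Q) = (-3 + Q)*(2*Q) = 2*Q*(-3 + Q))
(M + J(a))*(-38) = (245 + 2*(-7)*(-3 - 7))*(-38) = (245 + 2*(-7)*(-10))*(-38) = (245 + 140)*(-38) = 385*(-38) = -14630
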